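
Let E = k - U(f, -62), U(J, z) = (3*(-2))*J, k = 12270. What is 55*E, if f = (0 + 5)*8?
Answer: 688050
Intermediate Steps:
f = 40 (f = 5*8 = 40)
U(J, z) = -6*J
E = 12510 (E = 12270 - (-6)*40 = 12270 - 1*(-240) = 12270 + 240 = 12510)
55*E = 55*12510 = 688050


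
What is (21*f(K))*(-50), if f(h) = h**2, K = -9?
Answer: -85050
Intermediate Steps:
(21*f(K))*(-50) = (21*(-9)**2)*(-50) = (21*81)*(-50) = 1701*(-50) = -85050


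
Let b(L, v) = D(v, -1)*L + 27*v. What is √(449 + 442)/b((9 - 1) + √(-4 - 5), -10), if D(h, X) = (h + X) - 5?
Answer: 9*√11*(-199 + 24*I)/80354 ≈ -0.073924 + 0.0089154*I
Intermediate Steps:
D(h, X) = -5 + X + h (D(h, X) = (X + h) - 5 = -5 + X + h)
b(L, v) = 27*v + L*(-6 + v) (b(L, v) = (-5 - 1 + v)*L + 27*v = (-6 + v)*L + 27*v = L*(-6 + v) + 27*v = 27*v + L*(-6 + v))
√(449 + 442)/b((9 - 1) + √(-4 - 5), -10) = √(449 + 442)/(27*(-10) + ((9 - 1) + √(-4 - 5))*(-6 - 10)) = √891/(-270 + (8 + √(-9))*(-16)) = (9*√11)/(-270 + (8 + 3*I)*(-16)) = (9*√11)/(-270 + (-128 - 48*I)) = (9*√11)/(-398 - 48*I) = (9*√11)*((-398 + 48*I)/160708) = 9*√11*(-398 + 48*I)/160708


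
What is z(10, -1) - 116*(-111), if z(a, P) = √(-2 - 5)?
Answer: 12876 + I*√7 ≈ 12876.0 + 2.6458*I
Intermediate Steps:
z(a, P) = I*√7 (z(a, P) = √(-7) = I*√7)
z(10, -1) - 116*(-111) = I*√7 - 116*(-111) = I*√7 + 12876 = 12876 + I*√7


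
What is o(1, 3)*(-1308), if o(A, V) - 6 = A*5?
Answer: -14388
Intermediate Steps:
o(A, V) = 6 + 5*A (o(A, V) = 6 + A*5 = 6 + 5*A)
o(1, 3)*(-1308) = (6 + 5*1)*(-1308) = (6 + 5)*(-1308) = 11*(-1308) = -14388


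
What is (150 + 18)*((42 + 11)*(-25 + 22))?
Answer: -26712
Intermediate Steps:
(150 + 18)*((42 + 11)*(-25 + 22)) = 168*(53*(-3)) = 168*(-159) = -26712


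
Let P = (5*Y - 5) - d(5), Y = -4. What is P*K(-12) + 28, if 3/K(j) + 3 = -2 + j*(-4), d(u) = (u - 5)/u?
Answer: 1129/43 ≈ 26.256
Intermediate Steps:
d(u) = (-5 + u)/u
K(j) = 3/(-5 - 4*j) (K(j) = 3/(-3 + (-2 + j*(-4))) = 3/(-3 + (-2 - 4*j)) = 3/(-5 - 4*j))
P = -25 (P = (5*(-4) - 5) - (-5 + 5)/5 = (-20 - 5) - 0/5 = -25 - 1*0 = -25 + 0 = -25)
P*K(-12) + 28 = -(-75)/(5 + 4*(-12)) + 28 = -(-75)/(5 - 48) + 28 = -(-75)/(-43) + 28 = -(-75)*(-1)/43 + 28 = -25*3/43 + 28 = -75/43 + 28 = 1129/43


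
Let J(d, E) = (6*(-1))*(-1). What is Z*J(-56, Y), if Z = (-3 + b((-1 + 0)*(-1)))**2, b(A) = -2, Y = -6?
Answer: 150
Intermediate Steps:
J(d, E) = 6 (J(d, E) = -6*(-1) = 6)
Z = 25 (Z = (-3 - 2)**2 = (-5)**2 = 25)
Z*J(-56, Y) = 25*6 = 150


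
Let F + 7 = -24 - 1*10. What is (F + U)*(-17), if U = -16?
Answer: 969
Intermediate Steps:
F = -41 (F = -7 + (-24 - 1*10) = -7 + (-24 - 10) = -7 - 34 = -41)
(F + U)*(-17) = (-41 - 16)*(-17) = -57*(-17) = 969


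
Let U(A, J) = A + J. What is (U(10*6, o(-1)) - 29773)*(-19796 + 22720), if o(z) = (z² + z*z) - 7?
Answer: -86895432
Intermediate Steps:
o(z) = -7 + 2*z² (o(z) = (z² + z²) - 7 = 2*z² - 7 = -7 + 2*z²)
(U(10*6, o(-1)) - 29773)*(-19796 + 22720) = ((10*6 + (-7 + 2*(-1)²)) - 29773)*(-19796 + 22720) = ((60 + (-7 + 2*1)) - 29773)*2924 = ((60 + (-7 + 2)) - 29773)*2924 = ((60 - 5) - 29773)*2924 = (55 - 29773)*2924 = -29718*2924 = -86895432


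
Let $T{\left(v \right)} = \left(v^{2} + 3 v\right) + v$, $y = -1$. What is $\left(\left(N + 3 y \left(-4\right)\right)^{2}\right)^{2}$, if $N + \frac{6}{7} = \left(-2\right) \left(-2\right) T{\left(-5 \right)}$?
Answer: $\frac{2258530576}{2401} \approx 9.4066 \cdot 10^{5}$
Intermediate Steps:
$T{\left(v \right)} = v^{2} + 4 v$
$N = \frac{134}{7}$ ($N = - \frac{6}{7} + \left(-2\right) \left(-2\right) \left(- 5 \left(4 - 5\right)\right) = - \frac{6}{7} + 4 \left(\left(-5\right) \left(-1\right)\right) = - \frac{6}{7} + 4 \cdot 5 = - \frac{6}{7} + 20 = \frac{134}{7} \approx 19.143$)
$\left(\left(N + 3 y \left(-4\right)\right)^{2}\right)^{2} = \left(\left(\frac{134}{7} + 3 \left(-1\right) \left(-4\right)\right)^{2}\right)^{2} = \left(\left(\frac{134}{7} - -12\right)^{2}\right)^{2} = \left(\left(\frac{134}{7} + 12\right)^{2}\right)^{2} = \left(\left(\frac{218}{7}\right)^{2}\right)^{2} = \left(\frac{47524}{49}\right)^{2} = \frac{2258530576}{2401}$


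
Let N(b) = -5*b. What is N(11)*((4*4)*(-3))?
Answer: 2640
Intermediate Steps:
N(11)*((4*4)*(-3)) = (-5*11)*((4*4)*(-3)) = -880*(-3) = -55*(-48) = 2640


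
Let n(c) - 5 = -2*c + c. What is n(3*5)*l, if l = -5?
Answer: 50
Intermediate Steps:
n(c) = 5 - c (n(c) = 5 + (-2*c + c) = 5 - c)
n(3*5)*l = (5 - 3*5)*(-5) = (5 - 1*15)*(-5) = (5 - 15)*(-5) = -10*(-5) = 50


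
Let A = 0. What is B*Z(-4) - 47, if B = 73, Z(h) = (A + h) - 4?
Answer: -631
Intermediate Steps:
Z(h) = -4 + h (Z(h) = (0 + h) - 4 = h - 4 = -4 + h)
B*Z(-4) - 47 = 73*(-4 - 4) - 47 = 73*(-8) - 47 = -584 - 47 = -631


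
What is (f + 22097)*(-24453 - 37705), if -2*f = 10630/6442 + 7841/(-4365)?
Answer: -19311088654156784/14059665 ≈ -1.3735e+9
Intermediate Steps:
f = 1027943/14059665 (f = -(10630/6442 + 7841/(-4365))/2 = -(10630*(1/6442) + 7841*(-1/4365))/2 = -(5315/3221 - 7841/4365)/2 = -1/2*(-2055886/14059665) = 1027943/14059665 ≈ 0.073113)
(f + 22097)*(-24453 - 37705) = (1027943/14059665 + 22097)*(-24453 - 37705) = (310677445448/14059665)*(-62158) = -19311088654156784/14059665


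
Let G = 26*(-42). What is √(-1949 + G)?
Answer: I*√3041 ≈ 55.145*I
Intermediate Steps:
G = -1092
√(-1949 + G) = √(-1949 - 1092) = √(-3041) = I*√3041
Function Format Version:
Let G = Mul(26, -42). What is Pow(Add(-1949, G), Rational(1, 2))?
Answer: Mul(I, Pow(3041, Rational(1, 2))) ≈ Mul(55.145, I)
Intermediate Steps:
G = -1092
Pow(Add(-1949, G), Rational(1, 2)) = Pow(Add(-1949, -1092), Rational(1, 2)) = Pow(-3041, Rational(1, 2)) = Mul(I, Pow(3041, Rational(1, 2)))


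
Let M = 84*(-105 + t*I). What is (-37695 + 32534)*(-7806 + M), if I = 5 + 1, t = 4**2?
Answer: 44188482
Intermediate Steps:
t = 16
I = 6
M = -756 (M = 84*(-105 + 16*6) = 84*(-105 + 96) = 84*(-9) = -756)
(-37695 + 32534)*(-7806 + M) = (-37695 + 32534)*(-7806 - 756) = -5161*(-8562) = 44188482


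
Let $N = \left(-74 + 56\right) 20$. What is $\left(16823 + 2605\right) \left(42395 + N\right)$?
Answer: $816655980$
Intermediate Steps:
$N = -360$ ($N = \left(-18\right) 20 = -360$)
$\left(16823 + 2605\right) \left(42395 + N\right) = \left(16823 + 2605\right) \left(42395 - 360\right) = 19428 \cdot 42035 = 816655980$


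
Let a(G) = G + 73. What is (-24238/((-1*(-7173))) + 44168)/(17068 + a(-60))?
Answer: 316792826/122522013 ≈ 2.5856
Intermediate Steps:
a(G) = 73 + G
(-24238/((-1*(-7173))) + 44168)/(17068 + a(-60)) = (-24238/((-1*(-7173))) + 44168)/(17068 + (73 - 60)) = (-24238/7173 + 44168)/(17068 + 13) = (-24238*1/7173 + 44168)/17081 = (-24238/7173 + 44168)*(1/17081) = (316792826/7173)*(1/17081) = 316792826/122522013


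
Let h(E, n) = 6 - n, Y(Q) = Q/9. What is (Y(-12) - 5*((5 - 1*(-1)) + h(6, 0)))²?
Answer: 33856/9 ≈ 3761.8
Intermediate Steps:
Y(Q) = Q/9 (Y(Q) = Q*(⅑) = Q/9)
(Y(-12) - 5*((5 - 1*(-1)) + h(6, 0)))² = ((⅑)*(-12) - 5*((5 - 1*(-1)) + (6 - 1*0)))² = (-4/3 - 5*((5 + 1) + (6 + 0)))² = (-4/3 - 5*(6 + 6))² = (-4/3 - 5*12)² = (-4/3 - 60)² = (-184/3)² = 33856/9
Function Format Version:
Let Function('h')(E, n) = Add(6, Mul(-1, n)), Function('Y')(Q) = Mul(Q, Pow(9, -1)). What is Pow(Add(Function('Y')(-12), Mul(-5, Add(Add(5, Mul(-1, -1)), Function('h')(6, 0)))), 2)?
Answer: Rational(33856, 9) ≈ 3761.8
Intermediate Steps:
Function('Y')(Q) = Mul(Rational(1, 9), Q) (Function('Y')(Q) = Mul(Q, Rational(1, 9)) = Mul(Rational(1, 9), Q))
Pow(Add(Function('Y')(-12), Mul(-5, Add(Add(5, Mul(-1, -1)), Function('h')(6, 0)))), 2) = Pow(Add(Mul(Rational(1, 9), -12), Mul(-5, Add(Add(5, Mul(-1, -1)), Add(6, Mul(-1, 0))))), 2) = Pow(Add(Rational(-4, 3), Mul(-5, Add(Add(5, 1), Add(6, 0)))), 2) = Pow(Add(Rational(-4, 3), Mul(-5, Add(6, 6))), 2) = Pow(Add(Rational(-4, 3), Mul(-5, 12)), 2) = Pow(Add(Rational(-4, 3), -60), 2) = Pow(Rational(-184, 3), 2) = Rational(33856, 9)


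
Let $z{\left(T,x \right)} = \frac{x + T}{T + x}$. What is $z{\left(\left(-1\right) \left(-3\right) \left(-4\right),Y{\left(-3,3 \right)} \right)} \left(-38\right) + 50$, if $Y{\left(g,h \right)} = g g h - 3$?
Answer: $12$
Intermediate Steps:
$Y{\left(g,h \right)} = -3 + h g^{2}$ ($Y{\left(g,h \right)} = g^{2} h - 3 = h g^{2} - 3 = -3 + h g^{2}$)
$z{\left(T,x \right)} = 1$ ($z{\left(T,x \right)} = \frac{T + x}{T + x} = 1$)
$z{\left(\left(-1\right) \left(-3\right) \left(-4\right),Y{\left(-3,3 \right)} \right)} \left(-38\right) + 50 = 1 \left(-38\right) + 50 = -38 + 50 = 12$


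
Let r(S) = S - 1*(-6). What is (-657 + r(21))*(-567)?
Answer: 357210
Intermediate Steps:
r(S) = 6 + S (r(S) = S + 6 = 6 + S)
(-657 + r(21))*(-567) = (-657 + (6 + 21))*(-567) = (-657 + 27)*(-567) = -630*(-567) = 357210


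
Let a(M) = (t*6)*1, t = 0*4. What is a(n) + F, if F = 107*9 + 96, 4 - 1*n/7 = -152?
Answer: 1059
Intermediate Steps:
n = 1092 (n = 28 - 7*(-152) = 28 + 1064 = 1092)
t = 0
a(M) = 0 (a(M) = (0*6)*1 = 0*1 = 0)
F = 1059 (F = 963 + 96 = 1059)
a(n) + F = 0 + 1059 = 1059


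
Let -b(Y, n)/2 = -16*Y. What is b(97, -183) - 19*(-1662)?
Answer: 34682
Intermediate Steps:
b(Y, n) = 32*Y (b(Y, n) = -(-32)*Y = 32*Y)
b(97, -183) - 19*(-1662) = 32*97 - 19*(-1662) = 3104 - 1*(-31578) = 3104 + 31578 = 34682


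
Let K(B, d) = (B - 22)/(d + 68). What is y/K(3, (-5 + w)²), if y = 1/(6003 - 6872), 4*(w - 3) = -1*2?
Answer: 27/6004 ≈ 0.0044970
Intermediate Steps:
w = 5/2 (w = 3 + (-1*2)/4 = 3 + (¼)*(-2) = 3 - ½ = 5/2 ≈ 2.5000)
K(B, d) = (-22 + B)/(68 + d)
y = -1/869 (y = 1/(-869) = -1/869 ≈ -0.0011507)
y/K(3, (-5 + w)²) = -(68 + (-5 + 5/2)²)/(-22 + 3)/869 = -1/(869*(-19/(68 + (-5/2)²))) = -1/(869*(-19/(68 + 25/4))) = -1/(869*(-19/(297/4))) = -1/(869*((4/297)*(-19))) = -1/(869*(-76/297)) = -1/869*(-297/76) = 27/6004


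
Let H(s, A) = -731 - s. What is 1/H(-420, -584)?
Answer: -1/311 ≈ -0.0032154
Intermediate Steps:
1/H(-420, -584) = 1/(-731 - 1*(-420)) = 1/(-731 + 420) = 1/(-311) = -1/311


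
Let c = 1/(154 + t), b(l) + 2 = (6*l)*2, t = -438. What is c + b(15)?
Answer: 50551/284 ≈ 178.00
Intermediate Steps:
b(l) = -2 + 12*l (b(l) = -2 + (6*l)*2 = -2 + 12*l)
c = -1/284 (c = 1/(154 - 438) = 1/(-284) = -1/284 ≈ -0.0035211)
c + b(15) = -1/284 + (-2 + 12*15) = -1/284 + (-2 + 180) = -1/284 + 178 = 50551/284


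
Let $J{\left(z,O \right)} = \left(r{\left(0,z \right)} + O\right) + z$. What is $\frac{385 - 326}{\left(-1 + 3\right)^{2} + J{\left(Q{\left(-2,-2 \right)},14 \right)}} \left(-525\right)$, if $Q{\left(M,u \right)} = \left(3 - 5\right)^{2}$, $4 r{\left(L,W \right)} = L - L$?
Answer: $- \frac{30975}{22} \approx -1408.0$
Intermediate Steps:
$r{\left(L,W \right)} = 0$ ($r{\left(L,W \right)} = \frac{L - L}{4} = \frac{1}{4} \cdot 0 = 0$)
$Q{\left(M,u \right)} = 4$ ($Q{\left(M,u \right)} = \left(-2\right)^{2} = 4$)
$J{\left(z,O \right)} = O + z$ ($J{\left(z,O \right)} = \left(0 + O\right) + z = O + z$)
$\frac{385 - 326}{\left(-1 + 3\right)^{2} + J{\left(Q{\left(-2,-2 \right)},14 \right)}} \left(-525\right) = \frac{385 - 326}{\left(-1 + 3\right)^{2} + \left(14 + 4\right)} \left(-525\right) = \frac{59}{2^{2} + 18} \left(-525\right) = \frac{59}{4 + 18} \left(-525\right) = \frac{59}{22} \left(-525\right) = - \frac{30975}{22}$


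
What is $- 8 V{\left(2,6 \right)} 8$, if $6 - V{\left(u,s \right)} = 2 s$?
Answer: $384$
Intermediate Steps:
$V{\left(u,s \right)} = 6 - 2 s$
$- 8 V{\left(2,6 \right)} 8 = - 8 \left(6 - 12\right) 8 = \left(-8\right) \left(-6\right) 8 = 48 \cdot 8 = 384$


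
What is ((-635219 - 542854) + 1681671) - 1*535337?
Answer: -31739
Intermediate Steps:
((-635219 - 542854) + 1681671) - 1*535337 = (-1178073 + 1681671) - 535337 = 503598 - 535337 = -31739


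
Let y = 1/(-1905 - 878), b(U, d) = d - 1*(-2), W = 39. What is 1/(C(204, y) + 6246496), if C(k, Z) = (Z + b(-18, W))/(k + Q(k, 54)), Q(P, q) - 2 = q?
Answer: 361790/2259919844891 ≈ 1.6009e-7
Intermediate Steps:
Q(P, q) = 2 + q
b(U, d) = 2 + d (b(U, d) = d + 2 = 2 + d)
y = -1/2783 (y = 1/(-2783) = -1/2783 ≈ -0.00035932)
C(k, Z) = (41 + Z)/(56 + k) (C(k, Z) = (Z + (2 + 39))/(k + (2 + 54)) = (Z + 41)/(k + 56) = (41 + Z)/(56 + k))
1/(C(204, y) + 6246496) = 1/((41 - 1/2783)/(56 + 204) + 6246496) = 1/((114102/2783)/260 + 6246496) = 1/((1/260)*(114102/2783) + 6246496) = 1/(57051/361790 + 6246496) = 1/(2259919844891/361790) = 361790/2259919844891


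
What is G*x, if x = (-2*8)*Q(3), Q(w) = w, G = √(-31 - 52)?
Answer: -48*I*√83 ≈ -437.3*I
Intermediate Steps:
G = I*√83 (G = √(-83) = I*√83 ≈ 9.1104*I)
x = -48 (x = -2*8*3 = -16*3 = -48)
G*x = (I*√83)*(-48) = -48*I*√83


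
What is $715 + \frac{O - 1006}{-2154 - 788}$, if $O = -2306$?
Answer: $\frac{1053421}{1471} \approx 716.13$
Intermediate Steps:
$715 + \frac{O - 1006}{-2154 - 788} = 715 + \frac{-2306 - 1006}{-2154 - 788} = 715 - \frac{3312}{-2942} = 715 - - \frac{1656}{1471} = 715 + \frac{1656}{1471} = \frac{1053421}{1471}$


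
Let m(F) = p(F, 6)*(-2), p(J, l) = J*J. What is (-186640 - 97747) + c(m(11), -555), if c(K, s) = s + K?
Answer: -285184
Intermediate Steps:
p(J, l) = J²
m(F) = -2*F² (m(F) = F²*(-2) = -2*F²)
c(K, s) = K + s
(-186640 - 97747) + c(m(11), -555) = (-186640 - 97747) + (-2*11² - 555) = -284387 + (-2*121 - 555) = -284387 + (-242 - 555) = -284387 - 797 = -285184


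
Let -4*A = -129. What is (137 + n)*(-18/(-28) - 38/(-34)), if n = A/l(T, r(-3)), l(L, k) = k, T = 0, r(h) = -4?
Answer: 864397/3808 ≈ 227.00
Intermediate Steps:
A = 129/4 (A = -1/4*(-129) = 129/4 ≈ 32.250)
n = -129/16 (n = (129/4)/(-4) = (129/4)*(-1/4) = -129/16 ≈ -8.0625)
(137 + n)*(-18/(-28) - 38/(-34)) = (137 - 129/16)*(-18/(-28) - 38/(-34)) = 2063*(-18*(-1/28) - 38*(-1/34))/16 = 2063*(9/14 + 19/17)/16 = (2063/16)*(419/238) = 864397/3808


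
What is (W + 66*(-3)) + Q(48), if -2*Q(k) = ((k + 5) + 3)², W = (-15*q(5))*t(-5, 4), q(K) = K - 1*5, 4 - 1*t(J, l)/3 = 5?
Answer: -1766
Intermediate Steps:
t(J, l) = -3 (t(J, l) = 12 - 3*5 = 12 - 15 = -3)
q(K) = -5 + K (q(K) = K - 5 = -5 + K)
W = 0 (W = -15*(-5 + 5)*(-3) = -15*0*(-3) = 0*(-3) = 0)
Q(k) = -(8 + k)²/2 (Q(k) = -((k + 5) + 3)²/2 = -((5 + k) + 3)²/2 = -(8 + k)²/2)
(W + 66*(-3)) + Q(48) = (0 + 66*(-3)) - (8 + 48)²/2 = (0 - 198) - ½*56² = -198 - ½*3136 = -198 - 1568 = -1766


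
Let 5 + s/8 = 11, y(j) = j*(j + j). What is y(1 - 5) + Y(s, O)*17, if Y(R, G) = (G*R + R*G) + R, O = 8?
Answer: 13904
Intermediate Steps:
y(j) = 2*j**2 (y(j) = j*(2*j) = 2*j**2)
s = 48 (s = -40 + 8*11 = -40 + 88 = 48)
Y(R, G) = R + 2*G*R (Y(R, G) = (G*R + G*R) + R = 2*G*R + R = R + 2*G*R)
y(1 - 5) + Y(s, O)*17 = 2*(1 - 5)**2 + (48*(1 + 2*8))*17 = 2*(-4)**2 + (48*(1 + 16))*17 = 2*16 + (48*17)*17 = 32 + 816*17 = 32 + 13872 = 13904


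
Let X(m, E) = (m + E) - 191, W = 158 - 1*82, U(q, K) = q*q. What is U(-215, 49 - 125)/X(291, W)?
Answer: 46225/176 ≈ 262.64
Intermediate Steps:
U(q, K) = q**2
W = 76 (W = 158 - 82 = 76)
X(m, E) = -191 + E + m (X(m, E) = (E + m) - 191 = -191 + E + m)
U(-215, 49 - 125)/X(291, W) = (-215)**2/(-191 + 76 + 291) = 46225/176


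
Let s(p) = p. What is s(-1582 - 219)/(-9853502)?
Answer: 1801/9853502 ≈ 0.00018278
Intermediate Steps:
s(-1582 - 219)/(-9853502) = (-1582 - 219)/(-9853502) = -1801*(-1/9853502) = 1801/9853502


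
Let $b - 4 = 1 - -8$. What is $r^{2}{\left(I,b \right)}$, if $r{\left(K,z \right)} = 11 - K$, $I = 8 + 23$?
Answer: $400$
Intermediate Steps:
$b = 13$ ($b = 4 + \left(1 - -8\right) = 4 + \left(1 + 8\right) = 4 + 9 = 13$)
$I = 31$
$r^{2}{\left(I,b \right)} = \left(11 - 31\right)^{2} = \left(-20\right)^{2} = 400$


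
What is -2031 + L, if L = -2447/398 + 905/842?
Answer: -170580195/83779 ≈ -2036.1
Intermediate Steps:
L = -425046/83779 (L = -2447*1/398 + 905*(1/842) = -2447/398 + 905/842 = -425046/83779 ≈ -5.0734)
-2031 + L = -2031 - 425046/83779 = -170580195/83779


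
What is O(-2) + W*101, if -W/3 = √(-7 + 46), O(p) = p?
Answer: -2 - 303*√39 ≈ -1894.2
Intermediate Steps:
W = -3*√39 (W = -3*√(-7 + 46) = -3*√39 ≈ -18.735)
O(-2) + W*101 = -2 - 3*√39*101 = -2 - 303*√39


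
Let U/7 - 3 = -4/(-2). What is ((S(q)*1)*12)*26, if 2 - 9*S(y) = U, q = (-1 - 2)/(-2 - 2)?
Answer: -1144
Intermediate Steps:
U = 35 (U = 21 + 7*(-4/(-2)) = 21 + 7*(-4*(-½)) = 21 + 7*2 = 21 + 14 = 35)
q = ¾ (q = -3/(-4) = -3*(-¼) = ¾ ≈ 0.75000)
S(y) = -11/3 (S(y) = 2/9 - ⅑*35 = 2/9 - 35/9 = -11/3)
((S(q)*1)*12)*26 = (-11/3*1*12)*26 = -11/3*12*26 = -44*26 = -1144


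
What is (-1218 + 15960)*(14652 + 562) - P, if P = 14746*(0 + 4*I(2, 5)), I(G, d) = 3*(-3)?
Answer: 224815644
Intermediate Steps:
I(G, d) = -9
P = -530856 (P = 14746*(0 + 4*(-9)) = 14746*(0 - 36) = 14746*(-36) = -530856)
(-1218 + 15960)*(14652 + 562) - P = (-1218 + 15960)*(14652 + 562) - 1*(-530856) = 14742*15214 + 530856 = 224284788 + 530856 = 224815644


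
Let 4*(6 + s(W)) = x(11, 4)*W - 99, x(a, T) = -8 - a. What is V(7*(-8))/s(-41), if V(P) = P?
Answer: -14/41 ≈ -0.34146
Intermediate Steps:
s(W) = -123/4 - 19*W/4 (s(W) = -6 + ((-8 - 1*11)*W - 99)/4 = -6 + ((-8 - 11)*W - 99)/4 = -6 + (-19*W - 99)/4 = -6 + (-99 - 19*W)/4 = -6 + (-99/4 - 19*W/4) = -123/4 - 19*W/4)
V(7*(-8))/s(-41) = (7*(-8))/(-123/4 - 19/4*(-41)) = -56/(-123/4 + 779/4) = -56/164 = -56*1/164 = -14/41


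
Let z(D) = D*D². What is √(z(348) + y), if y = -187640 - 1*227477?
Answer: 5*√1669163 ≈ 6459.8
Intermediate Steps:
y = -415117 (y = -187640 - 227477 = -415117)
z(D) = D³
√(z(348) + y) = √(348³ - 415117) = √(42144192 - 415117) = √41729075 = 5*√1669163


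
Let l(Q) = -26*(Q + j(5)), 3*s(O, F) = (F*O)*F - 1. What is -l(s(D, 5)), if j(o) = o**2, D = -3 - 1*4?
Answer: -2626/3 ≈ -875.33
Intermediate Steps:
D = -7 (D = -3 - 4 = -7)
s(O, F) = -1/3 + O*F**2/3 (s(O, F) = ((F*O)*F - 1)/3 = (O*F**2 - 1)/3 = (-1 + O*F**2)/3 = -1/3 + O*F**2/3)
l(Q) = -650 - 26*Q (l(Q) = -26*(Q + 5**2) = -26*(Q + 25) = -26*(25 + Q) = -650 - 26*Q)
-l(s(D, 5)) = -(-650 - 26*(-1/3 + (1/3)*(-7)*5**2)) = -(-650 - 26*(-1/3 + (1/3)*(-7)*25)) = -(-650 - 26*(-1/3 - 175/3)) = -(-650 - 26*(-176/3)) = -(-650 + 4576/3) = -1*2626/3 = -2626/3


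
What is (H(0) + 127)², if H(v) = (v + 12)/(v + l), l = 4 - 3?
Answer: 19321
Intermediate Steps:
l = 1
H(v) = (12 + v)/(1 + v) (H(v) = (v + 12)/(v + 1) = (12 + v)/(1 + v))
(H(0) + 127)² = ((12 + 0)/(1 + 0) + 127)² = (12/1 + 127)² = (1*12 + 127)² = (12 + 127)² = 139² = 19321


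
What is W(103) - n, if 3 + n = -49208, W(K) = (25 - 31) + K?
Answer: 49308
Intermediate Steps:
W(K) = -6 + K
n = -49211 (n = -3 - 49208 = -49211)
W(103) - n = (-6 + 103) - 1*(-49211) = 97 + 49211 = 49308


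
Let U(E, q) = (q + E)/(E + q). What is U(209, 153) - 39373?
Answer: -39372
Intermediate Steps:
U(E, q) = 1 (U(E, q) = (E + q)/(E + q) = 1)
U(209, 153) - 39373 = 1 - 39373 = -39372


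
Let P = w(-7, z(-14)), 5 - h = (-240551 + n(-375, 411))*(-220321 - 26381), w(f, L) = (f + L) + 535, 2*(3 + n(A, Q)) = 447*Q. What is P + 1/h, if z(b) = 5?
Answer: 19552293366787/36683477236 ≈ 533.00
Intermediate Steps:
n(A, Q) = -3 + 447*Q/2 (n(A, Q) = -3 + (447*Q)/2 = -3 + 447*Q/2)
w(f, L) = 535 + L + f (w(f, L) = (L + f) + 535 = 535 + L + f)
h = -36683477236 (h = 5 - (-240551 + (-3 + (447/2)*411))*(-220321 - 26381) = 5 - (-240551 + (-3 + 183717/2))*(-246702) = 5 - (-240551 + 183711/2)*(-246702) = 5 - (-297391)*(-246702)/2 = 5 - 1*36683477241 = 5 - 36683477241 = -36683477236)
P = 533 (P = 535 + 5 - 7 = 533)
P + 1/h = 533 + 1/(-36683477236) = 533 - 1/36683477236 = 19552293366787/36683477236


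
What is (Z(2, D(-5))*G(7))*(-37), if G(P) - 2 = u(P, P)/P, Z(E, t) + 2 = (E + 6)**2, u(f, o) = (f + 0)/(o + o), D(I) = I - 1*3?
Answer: -33263/7 ≈ -4751.9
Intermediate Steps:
D(I) = -3 + I (D(I) = I - 3 = -3 + I)
u(f, o) = f/(2*o) (u(f, o) = f/((2*o)) = f*(1/(2*o)) = f/(2*o))
Z(E, t) = -2 + (6 + E)**2 (Z(E, t) = -2 + (E + 6)**2 = -2 + (6 + E)**2)
G(P) = 2 + 1/(2*P) (G(P) = 2 + (P/(2*P))/P = 2 + 1/(2*P))
(Z(2, D(-5))*G(7))*(-37) = ((-2 + (6 + 2)**2)*(2 + (1/2)/7))*(-37) = ((-2 + 8**2)*(2 + (1/2)*(1/7)))*(-37) = ((-2 + 64)*(2 + 1/14))*(-37) = (62*(29/14))*(-37) = (899/7)*(-37) = -33263/7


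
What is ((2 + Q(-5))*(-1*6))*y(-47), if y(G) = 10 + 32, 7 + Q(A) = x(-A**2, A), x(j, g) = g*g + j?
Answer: 1260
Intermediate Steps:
x(j, g) = j + g**2 (x(j, g) = g**2 + j = j + g**2)
Q(A) = -7 (Q(A) = -7 + (-A**2 + A**2) = -7 + 0 = -7)
y(G) = 42
((2 + Q(-5))*(-1*6))*y(-47) = ((2 - 7)*(-1*6))*42 = -5*(-6)*42 = 30*42 = 1260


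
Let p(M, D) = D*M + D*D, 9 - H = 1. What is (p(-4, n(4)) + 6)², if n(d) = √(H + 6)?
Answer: 624 - 160*√14 ≈ 25.335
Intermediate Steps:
H = 8 (H = 9 - 1*1 = 9 - 1 = 8)
n(d) = √14 (n(d) = √(8 + 6) = √14)
p(M, D) = D² + D*M (p(M, D) = D*M + D² = D² + D*M)
(p(-4, n(4)) + 6)² = (√14*(√14 - 4) + 6)² = (√14*(-4 + √14) + 6)² = (6 + √14*(-4 + √14))²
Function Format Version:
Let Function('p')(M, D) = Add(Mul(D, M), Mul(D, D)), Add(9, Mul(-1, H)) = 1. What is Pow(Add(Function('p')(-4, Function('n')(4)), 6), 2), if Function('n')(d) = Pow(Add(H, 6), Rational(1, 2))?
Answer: Add(624, Mul(-160, Pow(14, Rational(1, 2)))) ≈ 25.335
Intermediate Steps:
H = 8 (H = Add(9, Mul(-1, 1)) = Add(9, -1) = 8)
Function('n')(d) = Pow(14, Rational(1, 2)) (Function('n')(d) = Pow(Add(8, 6), Rational(1, 2)) = Pow(14, Rational(1, 2)))
Function('p')(M, D) = Add(Pow(D, 2), Mul(D, M)) (Function('p')(M, D) = Add(Mul(D, M), Pow(D, 2)) = Add(Pow(D, 2), Mul(D, M)))
Pow(Add(Function('p')(-4, Function('n')(4)), 6), 2) = Pow(Add(Mul(Pow(14, Rational(1, 2)), Add(Pow(14, Rational(1, 2)), -4)), 6), 2) = Pow(Add(Mul(Pow(14, Rational(1, 2)), Add(-4, Pow(14, Rational(1, 2)))), 6), 2) = Pow(Add(6, Mul(Pow(14, Rational(1, 2)), Add(-4, Pow(14, Rational(1, 2))))), 2)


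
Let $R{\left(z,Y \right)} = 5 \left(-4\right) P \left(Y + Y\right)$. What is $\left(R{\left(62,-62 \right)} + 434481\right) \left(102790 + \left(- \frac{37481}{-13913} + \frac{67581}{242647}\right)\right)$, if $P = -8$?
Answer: $\frac{143890254041602044350}{3375947711} \approx 4.2622 \cdot 10^{10}$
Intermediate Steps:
$R{\left(z,Y \right)} = 320 Y$ ($R{\left(z,Y \right)} = 5 \left(-4\right) \left(-8\right) \left(Y + Y\right) = \left(-20\right) \left(-8\right) 2 Y = 160 \cdot 2 Y = 320 Y$)
$\left(R{\left(62,-62 \right)} + 434481\right) \left(102790 + \left(- \frac{37481}{-13913} + \frac{67581}{242647}\right)\right) = \left(320 \left(-62\right) + 434481\right) \left(102790 + \left(- \frac{37481}{-13913} + \frac{67581}{242647}\right)\right) = \left(-19840 + 434481\right) \left(102790 + \left(\left(-37481\right) \left(- \frac{1}{13913}\right) + 67581 \cdot \frac{1}{242647}\right)\right) = 414641 \left(102790 + \left(\frac{37481}{13913} + \frac{67581}{242647}\right)\right) = 414641 \left(102790 + \frac{10034906660}{3375947711}\right) = 414641 \cdot \frac{347023700120350}{3375947711} = \frac{143890254041602044350}{3375947711}$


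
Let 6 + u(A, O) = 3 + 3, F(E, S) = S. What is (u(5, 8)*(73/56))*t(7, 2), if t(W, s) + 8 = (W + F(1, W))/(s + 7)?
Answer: 0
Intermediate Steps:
u(A, O) = 0 (u(A, O) = -6 + (3 + 3) = -6 + 6 = 0)
t(W, s) = -8 + 2*W/(7 + s) (t(W, s) = -8 + (W + W)/(s + 7) = -8 + (2*W)/(7 + s) = -8 + 2*W/(7 + s))
(u(5, 8)*(73/56))*t(7, 2) = (0*(73/56))*(2*(-28 + 7 - 4*2)/(7 + 2)) = (0*(73*(1/56)))*(2*(-28 + 7 - 8)/9) = (0*(73/56))*(2*(⅑)*(-29)) = 0*(-58/9) = 0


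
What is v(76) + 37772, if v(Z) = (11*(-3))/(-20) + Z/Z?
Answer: 755493/20 ≈ 37775.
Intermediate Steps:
v(Z) = 53/20 (v(Z) = -33*(-1/20) + 1 = 33/20 + 1 = 53/20)
v(76) + 37772 = 53/20 + 37772 = 755493/20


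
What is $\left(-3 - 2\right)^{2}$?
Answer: $25$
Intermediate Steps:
$\left(-3 - 2\right)^{2} = \left(-5\right)^{2} = 25$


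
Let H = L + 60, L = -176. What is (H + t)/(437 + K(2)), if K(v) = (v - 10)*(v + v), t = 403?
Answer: 287/405 ≈ 0.70864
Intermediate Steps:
K(v) = 2*v*(-10 + v) (K(v) = (-10 + v)*(2*v) = 2*v*(-10 + v))
H = -116 (H = -176 + 60 = -116)
(H + t)/(437 + K(2)) = (-116 + 403)/(437 + 2*2*(-10 + 2)) = 287/(437 + 2*2*(-8)) = 287/(437 - 32) = 287/405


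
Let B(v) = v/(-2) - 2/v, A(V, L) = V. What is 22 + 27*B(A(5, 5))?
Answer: -563/10 ≈ -56.300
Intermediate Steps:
B(v) = -2/v - v/2 (B(v) = v*(-½) - 2/v = -v/2 - 2/v = -2/v - v/2)
22 + 27*B(A(5, 5)) = 22 + 27*(-2/5 - ½*5) = 22 + 27*(-2*⅕ - 5/2) = 22 + 27*(-⅖ - 5/2) = 22 + 27*(-29/10) = 22 - 783/10 = -563/10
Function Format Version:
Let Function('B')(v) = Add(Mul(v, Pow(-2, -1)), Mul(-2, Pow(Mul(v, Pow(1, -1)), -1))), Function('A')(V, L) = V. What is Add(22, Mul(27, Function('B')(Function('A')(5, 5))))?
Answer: Rational(-563, 10) ≈ -56.300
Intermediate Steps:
Function('B')(v) = Add(Mul(-2, Pow(v, -1)), Mul(Rational(-1, 2), v)) (Function('B')(v) = Add(Mul(v, Rational(-1, 2)), Mul(-2, Pow(Mul(v, 1), -1))) = Add(Mul(Rational(-1, 2), v), Mul(-2, Pow(v, -1))) = Add(Mul(-2, Pow(v, -1)), Mul(Rational(-1, 2), v)))
Add(22, Mul(27, Function('B')(Function('A')(5, 5)))) = Add(22, Mul(27, Add(Mul(-2, Pow(5, -1)), Mul(Rational(-1, 2), 5)))) = Add(22, Mul(27, Add(Mul(-2, Rational(1, 5)), Rational(-5, 2)))) = Add(22, Mul(27, Add(Rational(-2, 5), Rational(-5, 2)))) = Add(22, Mul(27, Rational(-29, 10))) = Add(22, Rational(-783, 10)) = Rational(-563, 10)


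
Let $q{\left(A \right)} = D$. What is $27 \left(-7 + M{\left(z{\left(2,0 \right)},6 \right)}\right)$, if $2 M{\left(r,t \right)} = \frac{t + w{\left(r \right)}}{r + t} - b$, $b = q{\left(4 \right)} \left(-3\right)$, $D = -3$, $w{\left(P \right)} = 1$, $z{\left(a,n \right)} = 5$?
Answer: $- \frac{3321}{11} \approx -301.91$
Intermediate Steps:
$q{\left(A \right)} = -3$
$b = 9$ ($b = \left(-3\right) \left(-3\right) = 9$)
$M{\left(r,t \right)} = - \frac{9}{2} + \frac{1 + t}{2 \left(r + t\right)}$ ($M{\left(r,t \right)} = \frac{\frac{t + 1}{r + t} - 9}{2} = \frac{\frac{1 + t}{r + t} - 9}{2} = \frac{-9 + \frac{1 + t}{r + t}}{2} = - \frac{9}{2} + \frac{1 + t}{2 \left(r + t\right)}$)
$27 \left(-7 + M{\left(z{\left(2,0 \right)},6 \right)}\right) = 27 \left(-7 + \frac{1 - 45 - 48}{2 \left(5 + 6\right)}\right) = 27 \left(-7 + \frac{1 - 45 - 48}{2 \cdot 11}\right) = 27 \left(-7 + \frac{1}{2} \cdot \frac{1}{11} \left(-92\right)\right) = 27 \left(-7 - \frac{46}{11}\right) = 27 \left(- \frac{123}{11}\right) = - \frac{3321}{11}$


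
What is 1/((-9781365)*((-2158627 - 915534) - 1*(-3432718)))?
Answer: -1/3507176890305 ≈ -2.8513e-13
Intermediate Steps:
1/((-9781365)*((-2158627 - 915534) - 1*(-3432718))) = -1/(9781365*(-3074161 + 3432718)) = -1/9781365/358557 = -1/9781365*1/358557 = -1/3507176890305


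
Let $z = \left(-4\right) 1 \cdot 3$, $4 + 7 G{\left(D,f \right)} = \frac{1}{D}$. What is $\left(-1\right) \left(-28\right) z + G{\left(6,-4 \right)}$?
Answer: $- \frac{14135}{42} \approx -336.55$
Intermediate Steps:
$G{\left(D,f \right)} = - \frac{4}{7} + \frac{1}{7 D}$
$z = -12$ ($z = \left(-4\right) 3 = -12$)
$\left(-1\right) \left(-28\right) z + G{\left(6,-4 \right)} = \left(-1\right) \left(-28\right) \left(-12\right) + \frac{1 - 24}{7 \cdot 6} = 28 \left(-12\right) + \frac{1}{7} \cdot \frac{1}{6} \left(1 - 24\right) = -336 + \frac{1}{7} \cdot \frac{1}{6} \left(-23\right) = -336 - \frac{23}{42} = - \frac{14135}{42}$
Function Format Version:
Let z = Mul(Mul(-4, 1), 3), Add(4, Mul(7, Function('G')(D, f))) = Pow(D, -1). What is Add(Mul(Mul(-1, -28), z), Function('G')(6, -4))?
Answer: Rational(-14135, 42) ≈ -336.55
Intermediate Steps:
Function('G')(D, f) = Add(Rational(-4, 7), Mul(Rational(1, 7), Pow(D, -1)))
z = -12 (z = Mul(-4, 3) = -12)
Add(Mul(Mul(-1, -28), z), Function('G')(6, -4)) = Add(Mul(Mul(-1, -28), -12), Mul(Rational(1, 7), Pow(6, -1), Add(1, Mul(-4, 6)))) = Add(Mul(28, -12), Mul(Rational(1, 7), Rational(1, 6), Add(1, -24))) = Add(-336, Mul(Rational(1, 7), Rational(1, 6), -23)) = Add(-336, Rational(-23, 42)) = Rational(-14135, 42)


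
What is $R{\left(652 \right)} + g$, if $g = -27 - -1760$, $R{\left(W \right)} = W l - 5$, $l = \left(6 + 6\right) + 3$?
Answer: $11508$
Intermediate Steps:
$l = 15$ ($l = 12 + 3 = 15$)
$R{\left(W \right)} = -5 + 15 W$ ($R{\left(W \right)} = W 15 - 5 = 15 W - 5 = -5 + 15 W$)
$g = 1733$ ($g = -27 + 1760 = 1733$)
$R{\left(652 \right)} + g = \left(-5 + 15 \cdot 652\right) + 1733 = \left(-5 + 9780\right) + 1733 = 9775 + 1733 = 11508$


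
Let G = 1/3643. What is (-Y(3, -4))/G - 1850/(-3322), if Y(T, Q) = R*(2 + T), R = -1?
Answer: 30256040/1661 ≈ 18216.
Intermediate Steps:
G = 1/3643 ≈ 0.00027450
Y(T, Q) = -2 - T (Y(T, Q) = -(2 + T) = -2 - T)
(-Y(3, -4))/G - 1850/(-3322) = (-(-2 - 1*3))/(1/3643) - 1850/(-3322) = -(-2 - 3)*3643 - 1850*(-1/3322) = -1*(-5)*3643 + 925/1661 = 5*3643 + 925/1661 = 18215 + 925/1661 = 30256040/1661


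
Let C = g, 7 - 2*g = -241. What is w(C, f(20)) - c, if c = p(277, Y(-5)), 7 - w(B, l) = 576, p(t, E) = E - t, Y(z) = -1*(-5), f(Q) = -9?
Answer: -297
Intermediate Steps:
g = 124 (g = 7/2 - ½*(-241) = 7/2 + 241/2 = 124)
C = 124
Y(z) = 5
w(B, l) = -569 (w(B, l) = 7 - 1*576 = 7 - 576 = -569)
c = -272 (c = 5 - 1*277 = 5 - 277 = -272)
w(C, f(20)) - c = -569 - 1*(-272) = -569 + 272 = -297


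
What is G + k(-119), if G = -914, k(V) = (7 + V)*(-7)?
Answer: -130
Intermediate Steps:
k(V) = -49 - 7*V
G + k(-119) = -914 + (-49 - 7*(-119)) = -914 + (-49 + 833) = -914 + 784 = -130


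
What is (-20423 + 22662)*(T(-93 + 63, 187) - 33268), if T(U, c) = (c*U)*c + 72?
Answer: -2423193574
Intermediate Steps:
T(U, c) = 72 + U*c² (T(U, c) = (U*c)*c + 72 = U*c² + 72 = 72 + U*c²)
(-20423 + 22662)*(T(-93 + 63, 187) - 33268) = (-20423 + 22662)*((72 + (-93 + 63)*187²) - 33268) = 2239*((72 - 30*34969) - 33268) = 2239*((72 - 1049070) - 33268) = 2239*(-1048998 - 33268) = 2239*(-1082266) = -2423193574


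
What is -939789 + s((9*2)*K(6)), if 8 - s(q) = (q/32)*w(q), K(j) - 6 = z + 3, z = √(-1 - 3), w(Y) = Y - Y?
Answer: -939781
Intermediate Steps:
w(Y) = 0
z = 2*I (z = √(-4) = 2*I ≈ 2.0*I)
K(j) = 9 + 2*I (K(j) = 6 + (2*I + 3) = 6 + (3 + 2*I) = 9 + 2*I)
s(q) = 8 (s(q) = 8 - q/32*0 = 8 - 1*0 = 8 + 0 = 8)
-939789 + s((9*2)*K(6)) = -939789 + 8 = -939781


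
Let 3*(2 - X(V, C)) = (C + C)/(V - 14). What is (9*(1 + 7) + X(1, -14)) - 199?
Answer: -4903/39 ≈ -125.72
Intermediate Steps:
X(V, C) = 2 - 2*C/(3*(-14 + V)) (X(V, C) = 2 - (C + C)/(3*(V - 14)) = 2 - 2*C/(3*(-14 + V)))
(9*(1 + 7) + X(1, -14)) - 199 = (9*(1 + 7) + 2*(-42 - 1*(-14) + 3*1)/(3*(-14 + 1))) - 199 = (9*8 + (⅔)*(-42 + 14 + 3)/(-13)) - 199 = (72 + (⅔)*(-1/13)*(-25)) - 199 = (72 + 50/39) - 199 = 2858/39 - 199 = -4903/39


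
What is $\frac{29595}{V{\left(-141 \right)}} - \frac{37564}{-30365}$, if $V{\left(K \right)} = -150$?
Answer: $- \frac{11906901}{60730} \approx -196.06$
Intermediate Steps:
$\frac{29595}{V{\left(-141 \right)}} - \frac{37564}{-30365} = \frac{29595}{-150} - \frac{37564}{-30365} = 29595 \left(- \frac{1}{150}\right) - - \frac{37564}{30365} = - \frac{1973}{10} + \frac{37564}{30365} = - \frac{11906901}{60730}$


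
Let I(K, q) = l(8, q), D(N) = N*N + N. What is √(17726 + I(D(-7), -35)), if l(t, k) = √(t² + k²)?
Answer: √(17726 + √1289) ≈ 133.27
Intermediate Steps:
D(N) = N + N² (D(N) = N² + N = N + N²)
l(t, k) = √(k² + t²)
I(K, q) = √(64 + q²) (I(K, q) = √(q² + 8²) = √(q² + 64) = √(64 + q²))
√(17726 + I(D(-7), -35)) = √(17726 + √(64 + (-35)²)) = √(17726 + √(64 + 1225)) = √(17726 + √1289)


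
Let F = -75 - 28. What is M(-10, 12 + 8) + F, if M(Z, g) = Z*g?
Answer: -303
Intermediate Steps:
F = -103
M(-10, 12 + 8) + F = -10*(12 + 8) - 103 = -10*20 - 103 = -200 - 103 = -303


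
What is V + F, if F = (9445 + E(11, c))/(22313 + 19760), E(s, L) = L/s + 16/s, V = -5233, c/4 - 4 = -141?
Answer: -2421744736/462803 ≈ -5232.8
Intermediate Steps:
c = -548 (c = 16 + 4*(-141) = 16 - 564 = -548)
E(s, L) = 16/s + L/s
F = 103363/462803 (F = (9445 + (16 - 548)/11)/(22313 + 19760) = (9445 + (1/11)*(-532))/42073 = (9445 - 532/11)*(1/42073) = (103363/11)*(1/42073) = 103363/462803 ≈ 0.22334)
V + F = -5233 + 103363/462803 = -2421744736/462803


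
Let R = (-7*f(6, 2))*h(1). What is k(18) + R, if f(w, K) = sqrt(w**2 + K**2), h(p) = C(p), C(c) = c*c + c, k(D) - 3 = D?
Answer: 21 - 28*sqrt(10) ≈ -67.544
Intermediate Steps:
k(D) = 3 + D
C(c) = c + c**2 (C(c) = c**2 + c = c + c**2)
h(p) = p*(1 + p)
f(w, K) = sqrt(K**2 + w**2)
R = -28*sqrt(10) (R = (-7*sqrt(2**2 + 6**2))*(1*(1 + 1)) = (-7*sqrt(4 + 36))*(1*2) = -14*sqrt(10)*2 = -28*sqrt(10) ≈ -88.544)
k(18) + R = (3 + 18) - 28*sqrt(10) = 21 - 28*sqrt(10)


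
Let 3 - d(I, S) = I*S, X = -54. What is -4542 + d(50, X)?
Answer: -1839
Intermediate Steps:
d(I, S) = 3 - I*S
-4542 + d(50, X) = -4542 + (3 - 1*50*(-54)) = -4542 + (3 + 2700) = -4542 + 2703 = -1839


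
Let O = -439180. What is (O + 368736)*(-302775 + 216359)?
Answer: 6087488704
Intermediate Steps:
(O + 368736)*(-302775 + 216359) = (-439180 + 368736)*(-302775 + 216359) = -70444*(-86416) = 6087488704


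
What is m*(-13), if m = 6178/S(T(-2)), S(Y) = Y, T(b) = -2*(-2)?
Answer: -40157/2 ≈ -20079.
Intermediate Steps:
T(b) = 4
m = 3089/2 (m = 6178/4 = 6178*(¼) = 3089/2 ≈ 1544.5)
m*(-13) = (3089/2)*(-13) = -40157/2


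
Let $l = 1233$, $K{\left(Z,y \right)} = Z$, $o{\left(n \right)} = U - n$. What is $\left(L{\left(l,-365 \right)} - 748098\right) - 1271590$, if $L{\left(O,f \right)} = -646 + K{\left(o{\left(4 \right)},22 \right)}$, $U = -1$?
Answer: $-2020339$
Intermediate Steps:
$o{\left(n \right)} = -1 - n$
$L{\left(O,f \right)} = -651$ ($L{\left(O,f \right)} = -646 - 5 = -651$)
$\left(L{\left(l,-365 \right)} - 748098\right) - 1271590 = \left(-651 - 748098\right) - 1271590 = -748749 - 1271590 = -2020339$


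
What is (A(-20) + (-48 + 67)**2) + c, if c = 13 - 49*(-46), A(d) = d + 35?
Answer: 2643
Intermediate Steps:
A(d) = 35 + d
c = 2267 (c = 13 + 2254 = 2267)
(A(-20) + (-48 + 67)**2) + c = ((35 - 20) + (-48 + 67)**2) + 2267 = (15 + 19**2) + 2267 = (15 + 361) + 2267 = 376 + 2267 = 2643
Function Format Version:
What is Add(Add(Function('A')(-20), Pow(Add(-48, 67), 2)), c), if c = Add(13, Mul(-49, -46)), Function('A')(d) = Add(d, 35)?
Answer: 2643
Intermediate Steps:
Function('A')(d) = Add(35, d)
c = 2267 (c = Add(13, 2254) = 2267)
Add(Add(Function('A')(-20), Pow(Add(-48, 67), 2)), c) = Add(Add(Add(35, -20), Pow(Add(-48, 67), 2)), 2267) = Add(Add(15, Pow(19, 2)), 2267) = Add(Add(15, 361), 2267) = Add(376, 2267) = 2643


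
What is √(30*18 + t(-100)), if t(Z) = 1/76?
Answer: √779779/38 ≈ 23.238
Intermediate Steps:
t(Z) = 1/76
√(30*18 + t(-100)) = √(30*18 + 1/76) = √(540 + 1/76) = √(41041/76) = √779779/38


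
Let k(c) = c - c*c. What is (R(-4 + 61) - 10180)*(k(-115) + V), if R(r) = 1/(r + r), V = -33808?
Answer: 9119358302/19 ≈ 4.7997e+8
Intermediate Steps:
k(c) = c - c²
R(r) = 1/(2*r)
(R(-4 + 61) - 10180)*(k(-115) + V) = (1/(2*(-4 + 61)) - 10180)*(-115*(1 - 1*(-115)) - 33808) = ((½)/57 - 10180)*(-115*(1 + 115) - 33808) = ((½)*(1/57) - 10180)*(-115*116 - 33808) = (1/114 - 10180)*(-13340 - 33808) = -1160519/114*(-47148) = 9119358302/19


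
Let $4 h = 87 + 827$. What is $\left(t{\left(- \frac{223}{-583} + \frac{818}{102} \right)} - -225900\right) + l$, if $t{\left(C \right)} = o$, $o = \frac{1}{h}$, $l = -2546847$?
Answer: $- \frac{1060672777}{457} \approx -2.3209 \cdot 10^{6}$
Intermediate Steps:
$h = \frac{457}{2}$ ($h = \frac{87 + 827}{4} = \frac{1}{4} \cdot 914 = \frac{457}{2} \approx 228.5$)
$o = \frac{2}{457}$ ($o = \frac{1}{\frac{457}{2}} = \frac{2}{457} \approx 0.0043764$)
$t{\left(C \right)} = \frac{2}{457}$
$\left(t{\left(- \frac{223}{-583} + \frac{818}{102} \right)} - -225900\right) + l = \left(\frac{2}{457} - -225900\right) - 2546847 = \left(\frac{2}{457} + 225900\right) - 2546847 = \frac{103236302}{457} - 2546847 = - \frac{1060672777}{457}$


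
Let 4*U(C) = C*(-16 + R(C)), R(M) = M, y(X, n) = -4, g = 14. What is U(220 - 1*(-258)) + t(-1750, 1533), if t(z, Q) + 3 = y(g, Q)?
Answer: 55202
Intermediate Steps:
t(z, Q) = -7 (t(z, Q) = -3 - 4 = -7)
U(C) = C*(-16 + C)/4 (U(C) = (C*(-16 + C))/4 = C*(-16 + C)/4)
U(220 - 1*(-258)) + t(-1750, 1533) = (220 - 1*(-258))*(-16 + (220 - 1*(-258)))/4 - 7 = (220 + 258)*(-16 + (220 + 258))/4 - 7 = (1/4)*478*(-16 + 478) - 7 = (1/4)*478*462 - 7 = 55209 - 7 = 55202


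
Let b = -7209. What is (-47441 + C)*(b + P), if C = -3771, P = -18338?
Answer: 1308312964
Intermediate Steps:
(-47441 + C)*(b + P) = (-47441 - 3771)*(-7209 - 18338) = -51212*(-25547) = 1308312964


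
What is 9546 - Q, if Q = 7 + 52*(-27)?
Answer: 10943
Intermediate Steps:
Q = -1397 (Q = 7 - 1404 = -1397)
9546 - Q = 9546 - 1*(-1397) = 9546 + 1397 = 10943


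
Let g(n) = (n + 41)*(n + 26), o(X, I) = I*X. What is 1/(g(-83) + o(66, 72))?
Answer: 1/7146 ≈ 0.00013994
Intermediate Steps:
g(n) = (26 + n)*(41 + n) (g(n) = (41 + n)*(26 + n) = (26 + n)*(41 + n))
1/(g(-83) + o(66, 72)) = 1/((1066 + (-83)² + 67*(-83)) + 72*66) = 1/((1066 + 6889 - 5561) + 4752) = 1/(2394 + 4752) = 1/7146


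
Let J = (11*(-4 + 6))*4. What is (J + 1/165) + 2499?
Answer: 426856/165 ≈ 2587.0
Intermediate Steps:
J = 88 (J = (11*2)*4 = 22*4 = 88)
(J + 1/165) + 2499 = (88 + 1/165) + 2499 = 14521/165 + 2499 = 426856/165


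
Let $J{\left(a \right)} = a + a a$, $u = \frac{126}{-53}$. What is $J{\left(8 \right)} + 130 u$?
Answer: $- \frac{12564}{53} \approx -237.06$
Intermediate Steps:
$u = - \frac{126}{53}$ ($u = 126 \left(- \frac{1}{53}\right) = - \frac{126}{53} \approx -2.3774$)
$J{\left(a \right)} = a + a^{2}$
$J{\left(8 \right)} + 130 u = 8 \left(1 + 8\right) + 130 \left(- \frac{126}{53}\right) = 8 \cdot 9 - \frac{16380}{53} = 72 - \frac{16380}{53} = - \frac{12564}{53}$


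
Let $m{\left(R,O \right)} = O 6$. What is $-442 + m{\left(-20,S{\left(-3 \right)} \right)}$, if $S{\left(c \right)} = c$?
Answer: $-460$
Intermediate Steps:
$m{\left(R,O \right)} = 6 O$
$-442 + m{\left(-20,S{\left(-3 \right)} \right)} = -442 + 6 \left(-3\right) = -442 - 18 = -460$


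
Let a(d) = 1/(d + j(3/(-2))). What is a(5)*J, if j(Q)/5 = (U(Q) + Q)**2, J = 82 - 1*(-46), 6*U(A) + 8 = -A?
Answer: 18432/5525 ≈ 3.3361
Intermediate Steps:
U(A) = -4/3 - A/6 (U(A) = -4/3 + (-A)/6 = -4/3 - A/6)
J = 128 (J = 82 + 46 = 128)
j(Q) = 5*(-4/3 + 5*Q/6)**2 (j(Q) = 5*((-4/3 - Q/6) + Q)**2 = 5*(-4/3 + 5*Q/6)**2)
a(d) = 1/(4805/144 + d) (a(d) = 1/(d + 5*(-8 + 5*(3/(-2)))**2/36) = 1/(d + 5*(-8 + 5*(3*(-1/2)))**2/36) = 1/(d + 5*(-8 + 5*(-3/2))**2/36) = 1/(d + 5*(-8 - 15/2)**2/36) = 1/(d + 5*(-31/2)**2/36) = 1/(d + (5/36)*(961/4)) = 1/(d + 4805/144) = 1/(4805/144 + d))
a(5)*J = (144/(4805 + 144*5))*128 = (144/(4805 + 720))*128 = (144/5525)*128 = 18432/5525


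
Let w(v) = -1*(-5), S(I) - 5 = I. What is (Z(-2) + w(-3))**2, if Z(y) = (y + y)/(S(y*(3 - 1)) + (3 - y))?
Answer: 169/9 ≈ 18.778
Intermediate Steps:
S(I) = 5 + I
w(v) = 5
Z(y) = 2*y/(8 + y) (Z(y) = (y + y)/((5 + y*(3 - 1)) + (3 - y)) = (2*y)/((5 + y*2) + (3 - y)) = (2*y)/((5 + 2*y) + (3 - y)) = (2*y)/(8 + y) = 2*y/(8 + y))
(Z(-2) + w(-3))**2 = (2*(-2)/(8 - 2) + 5)**2 = (2*(-2)/6 + 5)**2 = (2*(-2)*(1/6) + 5)**2 = (-2/3 + 5)**2 = (13/3)**2 = 169/9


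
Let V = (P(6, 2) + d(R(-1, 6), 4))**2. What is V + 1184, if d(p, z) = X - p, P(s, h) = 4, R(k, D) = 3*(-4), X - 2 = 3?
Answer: 1625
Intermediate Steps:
X = 5 (X = 2 + 3 = 5)
R(k, D) = -12
d(p, z) = 5 - p
V = 441 (V = (4 + (5 - 1*(-12)))**2 = (4 + (5 + 12))**2 = (4 + 17)**2 = 21**2 = 441)
V + 1184 = 441 + 1184 = 1625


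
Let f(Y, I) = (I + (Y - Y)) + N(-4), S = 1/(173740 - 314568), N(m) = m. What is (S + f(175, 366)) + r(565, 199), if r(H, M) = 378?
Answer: 104212719/140828 ≈ 740.00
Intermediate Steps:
S = -1/140828 (S = 1/(-140828) = -1/140828 ≈ -7.1009e-6)
f(Y, I) = -4 + I (f(Y, I) = (I + (Y - Y)) - 4 = (I + 0) - 4 = I - 4 = -4 + I)
(S + f(175, 366)) + r(565, 199) = (-1/140828 + (-4 + 366)) + 378 = (-1/140828 + 362) + 378 = 50979735/140828 + 378 = 104212719/140828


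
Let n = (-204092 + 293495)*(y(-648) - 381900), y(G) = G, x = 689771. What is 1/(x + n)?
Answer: -1/34200249073 ≈ -2.9240e-11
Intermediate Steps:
n = -34200938844 (n = (-204092 + 293495)*(-648 - 381900) = 89403*(-382548) = -34200938844)
1/(x + n) = 1/(689771 - 34200938844) = 1/(-34200249073) = -1/34200249073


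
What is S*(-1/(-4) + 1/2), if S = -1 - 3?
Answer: -3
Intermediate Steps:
S = -4
S*(-1/(-4) + 1/2) = -4*(-1/(-4) + 1/2) = -4*(-1*(-¼) + ½) = -4*(¼ + ½) = -4*¾ = -3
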